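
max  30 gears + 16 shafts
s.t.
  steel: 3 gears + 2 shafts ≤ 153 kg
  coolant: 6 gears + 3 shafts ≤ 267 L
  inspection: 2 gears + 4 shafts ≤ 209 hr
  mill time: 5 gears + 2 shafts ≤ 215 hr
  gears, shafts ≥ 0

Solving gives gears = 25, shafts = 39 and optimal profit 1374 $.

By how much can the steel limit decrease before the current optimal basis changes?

Binding constraints: steel, coolant. The basis is B = [[3,2],[6,3]] with det -3.
Per unit decrease in steel, x* moves by d = (1, -2).
The basis stays optimal until mill time becomes binding; allowable decrease = 12 kg.

12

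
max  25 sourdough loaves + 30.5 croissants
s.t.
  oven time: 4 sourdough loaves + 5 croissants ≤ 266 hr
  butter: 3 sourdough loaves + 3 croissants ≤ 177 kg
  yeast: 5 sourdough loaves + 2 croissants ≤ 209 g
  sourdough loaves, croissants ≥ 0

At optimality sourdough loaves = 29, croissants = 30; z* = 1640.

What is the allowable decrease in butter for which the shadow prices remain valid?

Binding constraints: oven time, butter. The basis is B = [[4,5],[3,3]] with det -3.
Per unit decrease in butter, x* moves by d = (-1.6667, 1.3333).
The basis stays optimal until sourdough loaves reaches 0; allowable decrease = 17.4 kg.

17.4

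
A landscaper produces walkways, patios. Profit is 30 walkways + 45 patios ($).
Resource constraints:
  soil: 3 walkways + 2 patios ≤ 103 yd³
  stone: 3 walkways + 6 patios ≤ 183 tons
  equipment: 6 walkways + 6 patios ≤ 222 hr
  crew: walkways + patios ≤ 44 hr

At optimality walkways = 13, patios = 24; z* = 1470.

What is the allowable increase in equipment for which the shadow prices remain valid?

Binding constraints: stone, equipment. The basis is B = [[3,6],[6,6]] with det -18.
Per unit increase in equipment, x* moves by d = (0.3333, -0.1667).
The basis stays optimal until soil becomes binding; allowable increase = 24 hr.

24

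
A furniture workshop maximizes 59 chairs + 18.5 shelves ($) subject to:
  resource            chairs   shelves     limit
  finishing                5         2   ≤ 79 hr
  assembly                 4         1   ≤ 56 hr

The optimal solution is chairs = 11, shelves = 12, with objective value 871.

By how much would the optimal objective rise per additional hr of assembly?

Check each constraint at x*: finishing 79/79 (tight); assembly 56/56 (tight).
From A_Bᵀ y = c: 5·y_finishing + 4·y_assembly = 59; 2·y_finishing + 1·y_assembly = 18.5.
→ y_finishing = 5 and y_assembly = 8.5.
Shadow price of assembly = 8.5.

8.5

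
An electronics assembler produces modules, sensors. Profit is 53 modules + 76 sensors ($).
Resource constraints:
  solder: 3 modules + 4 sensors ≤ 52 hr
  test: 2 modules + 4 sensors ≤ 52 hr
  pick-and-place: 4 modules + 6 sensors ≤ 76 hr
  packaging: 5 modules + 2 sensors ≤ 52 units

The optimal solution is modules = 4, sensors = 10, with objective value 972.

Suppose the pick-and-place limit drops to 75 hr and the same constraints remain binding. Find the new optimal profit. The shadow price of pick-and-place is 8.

Δb = -1, so new z* = 972 + (8)·(-1) = 972 − 8 = 964.

964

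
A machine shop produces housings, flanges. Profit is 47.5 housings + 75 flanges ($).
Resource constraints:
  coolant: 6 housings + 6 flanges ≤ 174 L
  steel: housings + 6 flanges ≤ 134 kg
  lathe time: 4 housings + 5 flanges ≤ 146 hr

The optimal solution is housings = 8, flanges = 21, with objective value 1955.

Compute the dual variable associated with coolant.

7

Binding: coolant and steel. Non-binding: lathe time (9 unused).
Since lathe time is not tight, its dual is 0.
The binding rows give the dual system: 6·y_coolant + 1·y_steel = 47.5 and 6·y_coolant + 6·y_steel = 75.
Solving: y_coolant = 7, y_steel = 5.5.
Shadow price of coolant = 7.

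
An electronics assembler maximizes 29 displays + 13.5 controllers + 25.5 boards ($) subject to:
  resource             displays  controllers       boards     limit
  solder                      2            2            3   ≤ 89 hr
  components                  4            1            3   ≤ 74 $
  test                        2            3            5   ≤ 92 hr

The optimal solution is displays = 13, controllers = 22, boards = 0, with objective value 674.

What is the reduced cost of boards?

At the optimum: solder uses 70 of 89 (slack = 19); components uses 74 of 74 (binding); test uses 92 of 92 (binding).
Since solder is not tight, its dual is 0.
The binding rows give the dual system: 4·y_components + 2·y_test = 29 and 1·y_components + 3·y_test = 13.5.
Solving: y_components = 6, y_test = 2.5.
Reduced cost of boards: c₃ − yᵀa₃ = 25.5 − (6·3 + 2.5·5) = 25.5 − 30.5 = -5.

-5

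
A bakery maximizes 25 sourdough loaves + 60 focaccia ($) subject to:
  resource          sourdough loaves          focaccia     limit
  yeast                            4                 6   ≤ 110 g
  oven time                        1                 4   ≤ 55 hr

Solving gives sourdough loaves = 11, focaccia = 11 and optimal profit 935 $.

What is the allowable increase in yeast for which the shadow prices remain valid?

Binding constraints: yeast, oven time. The basis is B = [[4,6],[1,4]] with det 10.
Per unit increase in yeast, x* moves by d = (0.4, -0.1).
The basis stays optimal until focaccia reaches 0; allowable increase = 110 g.

110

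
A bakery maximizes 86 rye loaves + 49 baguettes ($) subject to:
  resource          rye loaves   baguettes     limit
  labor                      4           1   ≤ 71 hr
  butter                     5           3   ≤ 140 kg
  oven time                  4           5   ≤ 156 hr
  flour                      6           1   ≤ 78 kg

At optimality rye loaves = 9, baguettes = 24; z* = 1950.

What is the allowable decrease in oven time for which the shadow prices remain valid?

Binding constraints: oven time, flour. The basis is B = [[4,5],[6,1]] with det -26.
Per unit decrease in oven time, x* moves by d = (0.0385, -0.2308).
The basis stays optimal until baguettes reaches 0; allowable decrease = 104 hr.

104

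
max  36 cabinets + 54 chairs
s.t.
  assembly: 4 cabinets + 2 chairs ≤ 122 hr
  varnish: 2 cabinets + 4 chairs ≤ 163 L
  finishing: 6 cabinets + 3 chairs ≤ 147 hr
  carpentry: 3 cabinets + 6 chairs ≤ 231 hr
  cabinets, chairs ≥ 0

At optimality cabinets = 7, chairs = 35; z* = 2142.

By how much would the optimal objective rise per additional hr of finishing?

Binding: finishing and carpentry. Non-binding: assembly (24 unused), varnish (9 unused).
Since assembly, varnish are not tight, their duals are 0.
The binding rows give the dual system: 6·y_finishing + 3·y_carpentry = 36 and 3·y_finishing + 6·y_carpentry = 54.
→ y_finishing = 2 and y_carpentry = 8.
Shadow price of finishing = 2.

2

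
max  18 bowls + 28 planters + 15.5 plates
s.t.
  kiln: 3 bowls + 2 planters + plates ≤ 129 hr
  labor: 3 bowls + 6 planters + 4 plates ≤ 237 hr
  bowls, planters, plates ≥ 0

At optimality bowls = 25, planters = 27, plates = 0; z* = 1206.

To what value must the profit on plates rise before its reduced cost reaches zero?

18

Check each constraint at x*: kiln 129/129 (tight); labor 237/237 (tight).
Dual feasibility on the basic columns requires 3·y_kiln + 3·y_labor = 18, 2·y_kiln + 6·y_labor = 28.
→ y_kiln = 2 and y_labor = 4.
plates enters the basis when its profit ≥ yᵀa₃ = 2·1 + 4·4 = 18.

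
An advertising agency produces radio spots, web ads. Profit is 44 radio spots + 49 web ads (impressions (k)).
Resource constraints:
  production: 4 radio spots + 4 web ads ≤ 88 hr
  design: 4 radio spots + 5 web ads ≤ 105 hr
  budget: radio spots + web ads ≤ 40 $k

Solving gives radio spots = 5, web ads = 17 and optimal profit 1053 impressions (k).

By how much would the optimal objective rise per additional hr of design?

5

Check each constraint at x*: production 88/88 (tight); design 105/105 (tight); budget 22/40 (slack 18).
By complementary slackness, y = 0 for the non-binding constraint.
Dual feasibility on the basic columns requires 4·y_production + 4·y_design = 44, 4·y_production + 5·y_design = 49.
This yields shadow prices y_production = 6, y_design = 5.
Shadow price of design = 5.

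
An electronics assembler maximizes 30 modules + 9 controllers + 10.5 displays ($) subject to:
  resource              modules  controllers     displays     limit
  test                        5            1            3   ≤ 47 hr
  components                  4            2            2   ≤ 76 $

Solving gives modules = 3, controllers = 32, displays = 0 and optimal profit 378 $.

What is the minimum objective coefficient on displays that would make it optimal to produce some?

Check each constraint at x*: test 47/47 (tight); components 76/76 (tight).
The binding rows give the dual system: 5·y_test + 4·y_components = 30 and 1·y_test + 2·y_components = 9.
This yields shadow prices y_test = 4, y_components = 2.5.
displays enters the basis when its profit ≥ yᵀa₃ = 4·3 + 2.5·2 = 17.

17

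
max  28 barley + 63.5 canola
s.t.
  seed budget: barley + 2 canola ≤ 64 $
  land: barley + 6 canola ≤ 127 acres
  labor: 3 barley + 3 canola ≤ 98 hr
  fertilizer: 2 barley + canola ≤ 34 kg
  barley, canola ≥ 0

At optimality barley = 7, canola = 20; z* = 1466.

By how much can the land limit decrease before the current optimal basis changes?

110

Binding constraints: land, fertilizer. The basis is B = [[1,6],[2,1]] with det -11.
Per unit decrease in land, x* moves by d = (0.0909, -0.1818).
The basis stays optimal until canola reaches 0; allowable decrease = 110 acres.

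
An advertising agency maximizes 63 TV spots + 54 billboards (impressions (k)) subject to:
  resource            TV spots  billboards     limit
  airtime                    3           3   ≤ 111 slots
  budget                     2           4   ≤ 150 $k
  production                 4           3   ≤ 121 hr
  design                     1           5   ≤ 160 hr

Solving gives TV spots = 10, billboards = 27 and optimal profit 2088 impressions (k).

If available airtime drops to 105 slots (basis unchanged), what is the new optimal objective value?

2034

Check each constraint at x*: airtime 111/111 (tight); budget 128/150 (slack 22); production 121/121 (tight); design 145/160 (slack 15).
Slack constraints have shadow price 0 (complementary slackness).
The binding rows give the dual system: 3·y_airtime + 4·y_production = 63 and 3·y_airtime + 3·y_production = 54.
Solving: y_airtime = 9, y_production = 9.
Δz = y_airtime·Δb = 9 × (-6) = -54, so new z* = 2088 − 54 = 2034.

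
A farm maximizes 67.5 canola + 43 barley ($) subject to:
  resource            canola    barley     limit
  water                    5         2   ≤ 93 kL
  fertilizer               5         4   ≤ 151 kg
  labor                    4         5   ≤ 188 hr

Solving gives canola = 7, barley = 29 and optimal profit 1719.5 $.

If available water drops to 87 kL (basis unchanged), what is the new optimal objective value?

At the optimum: water uses 93 of 93 (binding); fertilizer uses 151 of 151 (binding); labor uses 173 of 188 (slack = 15).
Since labor is not tight, its dual is 0.
Dual feasibility on the basic columns requires 5·y_water + 5·y_fertilizer = 67.5, 2·y_water + 4·y_fertilizer = 43.
Solving: y_water = 5.5, y_fertilizer = 8.
Δz = y_water·Δb = 5.5 × (-6) = -33, so new z* = 1719.5 − 33 = 1686.5.

1686.5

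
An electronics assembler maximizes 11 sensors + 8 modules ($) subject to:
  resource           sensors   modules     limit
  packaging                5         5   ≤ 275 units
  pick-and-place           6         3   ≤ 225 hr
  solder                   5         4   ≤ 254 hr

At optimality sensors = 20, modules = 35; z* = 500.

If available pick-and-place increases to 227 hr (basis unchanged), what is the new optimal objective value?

502

Check each constraint at x*: packaging 275/275 (tight); pick-and-place 225/225 (tight); solder 240/254 (slack 14).
By complementary slackness, y = 0 for the non-binding constraint.
From A_Bᵀ y = c: 5·y_packaging + 6·y_pick-and-place = 11; 5·y_packaging + 3·y_pick-and-place = 8.
This yields shadow prices y_packaging = 1, y_pick-and-place = 1.
Δz = y_pick-and-place·Δb = 1 × (2) = 2, so new z* = 500 + 2 = 502.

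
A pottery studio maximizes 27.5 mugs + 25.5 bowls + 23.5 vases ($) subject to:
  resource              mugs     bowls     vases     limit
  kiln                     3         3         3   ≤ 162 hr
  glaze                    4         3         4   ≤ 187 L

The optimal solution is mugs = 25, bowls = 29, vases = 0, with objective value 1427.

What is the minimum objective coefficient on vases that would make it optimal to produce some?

At the optimum: kiln uses 162 of 162 (binding); glaze uses 187 of 187 (binding).
The binding rows give the dual system: 3·y_kiln + 4·y_glaze = 27.5 and 3·y_kiln + 3·y_glaze = 25.5.
Solving: y_kiln = 6.5, y_glaze = 2.
vases enters the basis when its profit ≥ yᵀa₃ = 6.5·3 + 2·4 = 27.5.

27.5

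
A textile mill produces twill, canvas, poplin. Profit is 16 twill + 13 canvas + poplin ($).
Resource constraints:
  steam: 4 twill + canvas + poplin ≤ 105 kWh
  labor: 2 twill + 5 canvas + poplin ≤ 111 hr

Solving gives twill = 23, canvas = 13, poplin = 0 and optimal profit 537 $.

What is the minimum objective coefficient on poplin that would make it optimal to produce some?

5

Check each constraint at x*: steam 105/105 (tight); labor 111/111 (tight).
The binding rows give the dual system: 4·y_steam + 2·y_labor = 16 and 1·y_steam + 5·y_labor = 13.
Solving: y_steam = 3, y_labor = 2.
poplin enters the basis when its profit ≥ yᵀa₃ = 3·1 + 2·1 = 5.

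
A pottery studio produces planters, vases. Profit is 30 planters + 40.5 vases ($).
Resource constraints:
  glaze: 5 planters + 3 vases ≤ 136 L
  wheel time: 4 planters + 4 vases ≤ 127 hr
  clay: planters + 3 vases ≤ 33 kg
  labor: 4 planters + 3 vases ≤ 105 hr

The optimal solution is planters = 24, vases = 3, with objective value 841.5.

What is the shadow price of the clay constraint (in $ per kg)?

8

At the optimum: glaze uses 129 of 136 (slack = 7); wheel time uses 108 of 127 (slack = 19); clay uses 33 of 33 (binding); labor uses 105 of 105 (binding).
Slack constraints have shadow price 0 (complementary slackness).
The binding rows give the dual system: 1·y_clay + 4·y_labor = 30 and 3·y_clay + 3·y_labor = 40.5.
Solving: y_clay = 8, y_labor = 5.5.
Shadow price of clay = 8.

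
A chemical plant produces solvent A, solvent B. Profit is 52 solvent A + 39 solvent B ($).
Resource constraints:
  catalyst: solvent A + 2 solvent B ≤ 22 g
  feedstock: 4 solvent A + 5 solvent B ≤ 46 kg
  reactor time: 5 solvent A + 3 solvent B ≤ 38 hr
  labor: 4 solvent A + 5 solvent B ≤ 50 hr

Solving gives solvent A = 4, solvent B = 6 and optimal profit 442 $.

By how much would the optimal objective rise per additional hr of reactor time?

At the optimum: catalyst uses 16 of 22 (slack = 6); feedstock uses 46 of 46 (binding); reactor time uses 38 of 38 (binding); labor uses 46 of 50 (slack = 4).
Since catalyst, labor are not tight, their duals are 0.
The binding rows give the dual system: 4·y_feedstock + 5·y_reactor time = 52 and 5·y_feedstock + 3·y_reactor time = 39.
This yields shadow prices y_feedstock = 3, y_reactor time = 8.
Shadow price of reactor time = 8.

8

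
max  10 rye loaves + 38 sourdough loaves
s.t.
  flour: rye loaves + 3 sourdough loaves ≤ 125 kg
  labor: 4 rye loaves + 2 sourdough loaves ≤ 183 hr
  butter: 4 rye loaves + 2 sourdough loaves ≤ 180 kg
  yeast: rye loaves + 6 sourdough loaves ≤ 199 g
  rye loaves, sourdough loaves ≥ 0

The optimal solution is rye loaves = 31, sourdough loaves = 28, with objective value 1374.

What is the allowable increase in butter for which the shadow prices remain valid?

3

Binding constraints: butter, yeast. The basis is B = [[4,2],[1,6]] with det 22.
Per unit increase in butter, x* moves by d = (0.2727, -0.0455).
The basis stays optimal until labor becomes binding; allowable increase = 3 kg.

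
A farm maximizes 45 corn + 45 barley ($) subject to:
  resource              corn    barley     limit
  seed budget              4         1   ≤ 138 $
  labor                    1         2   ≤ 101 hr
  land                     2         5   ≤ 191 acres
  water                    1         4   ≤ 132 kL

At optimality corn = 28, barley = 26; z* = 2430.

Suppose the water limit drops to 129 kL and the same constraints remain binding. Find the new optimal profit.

2403

At the optimum: seed budget uses 138 of 138 (binding); labor uses 80 of 101 (slack = 21); land uses 186 of 191 (slack = 5); water uses 132 of 132 (binding).
Since labor, land are not tight, their duals are 0.
From A_Bᵀ y = c: 4·y_seed budget + 1·y_water = 45; 1·y_seed budget + 4·y_water = 45.
Solving: y_seed budget = 9, y_water = 9.
Δz = y_water·Δb = 9 × (-3) = -27, so new z* = 2430 − 27 = 2403.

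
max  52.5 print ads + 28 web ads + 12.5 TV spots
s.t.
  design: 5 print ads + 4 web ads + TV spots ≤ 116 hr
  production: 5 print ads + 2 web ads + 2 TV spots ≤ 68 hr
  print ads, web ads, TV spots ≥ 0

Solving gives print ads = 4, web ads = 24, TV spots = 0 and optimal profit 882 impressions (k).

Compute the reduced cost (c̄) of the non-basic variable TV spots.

-5

At the optimum: design uses 116 of 116 (binding); production uses 68 of 68 (binding).
Dual feasibility on the basic columns requires 5·y_design + 5·y_production = 52.5, 4·y_design + 2·y_production = 28.
This yields shadow prices y_design = 3.5, y_production = 7.
Reduced cost of TV spots: c₃ − yᵀa₃ = 12.5 − (3.5·1 + 7·2) = 12.5 − 17.5 = -5.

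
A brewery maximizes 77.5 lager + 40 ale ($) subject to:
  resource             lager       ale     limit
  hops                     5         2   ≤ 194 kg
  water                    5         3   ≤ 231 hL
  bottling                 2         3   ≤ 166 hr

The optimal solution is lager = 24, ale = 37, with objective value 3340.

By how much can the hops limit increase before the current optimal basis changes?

Binding constraints: hops, water. The basis is B = [[5,2],[5,3]] with det 5.
Per unit increase in hops, x* moves by d = (0.6, -1).
The basis stays optimal until ale reaches 0; allowable increase = 37 kg.

37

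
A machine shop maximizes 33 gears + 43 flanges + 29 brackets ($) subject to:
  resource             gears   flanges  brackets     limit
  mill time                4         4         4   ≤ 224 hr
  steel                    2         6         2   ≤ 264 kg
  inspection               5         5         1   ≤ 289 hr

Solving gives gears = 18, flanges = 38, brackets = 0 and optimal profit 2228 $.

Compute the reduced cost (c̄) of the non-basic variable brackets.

-4

Check each constraint at x*: mill time 224/224 (tight); steel 264/264 (tight); inspection 280/289 (slack 9).
Slack constraints have shadow price 0 (complementary slackness).
The binding rows give the dual system: 4·y_mill time + 2·y_steel = 33 and 4·y_mill time + 6·y_steel = 43.
This yields shadow prices y_mill time = 7, y_steel = 2.5.
Reduced cost of brackets: c₃ − yᵀa₃ = 29 − (7·4 + 2.5·2) = 29 − 33 = -4.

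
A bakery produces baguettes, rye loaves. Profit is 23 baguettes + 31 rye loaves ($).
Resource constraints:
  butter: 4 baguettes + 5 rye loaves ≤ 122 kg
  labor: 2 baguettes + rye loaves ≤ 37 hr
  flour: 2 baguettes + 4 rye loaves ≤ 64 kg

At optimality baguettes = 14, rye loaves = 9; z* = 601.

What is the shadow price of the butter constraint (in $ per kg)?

0

At the optimum: butter uses 101 of 122 (slack = 21); labor uses 37 of 37 (binding); flour uses 64 of 64 (binding).
By complementary slackness, y = 0 for the non-binding constraint.
Dual feasibility on the basic columns requires 2·y_labor + 2·y_flour = 23, 1·y_labor + 4·y_flour = 31.
This yields shadow prices y_labor = 5, y_flour = 6.5.
Shadow price of butter = 0.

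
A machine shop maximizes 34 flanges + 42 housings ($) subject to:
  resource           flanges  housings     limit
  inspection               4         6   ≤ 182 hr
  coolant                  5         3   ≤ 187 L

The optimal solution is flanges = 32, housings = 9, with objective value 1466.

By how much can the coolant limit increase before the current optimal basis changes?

40.5

Binding constraints: inspection, coolant. The basis is B = [[4,6],[5,3]] with det -18.
Per unit increase in coolant, x* moves by d = (0.3333, -0.2222).
The basis stays optimal until housings reaches 0; allowable increase = 40.5 L.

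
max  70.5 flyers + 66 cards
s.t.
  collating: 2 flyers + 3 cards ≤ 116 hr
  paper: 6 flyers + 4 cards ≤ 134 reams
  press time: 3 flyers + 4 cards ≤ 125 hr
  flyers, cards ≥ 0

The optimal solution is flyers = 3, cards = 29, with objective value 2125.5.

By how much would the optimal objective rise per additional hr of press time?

9.5

At the optimum: collating uses 93 of 116 (slack = 23); paper uses 134 of 134 (binding); press time uses 125 of 125 (binding).
Slack constraints have shadow price 0 (complementary slackness).
From A_Bᵀ y = c: 6·y_paper + 3·y_press time = 70.5; 4·y_paper + 4·y_press time = 66.
→ y_paper = 7 and y_press time = 9.5.
Shadow price of press time = 9.5.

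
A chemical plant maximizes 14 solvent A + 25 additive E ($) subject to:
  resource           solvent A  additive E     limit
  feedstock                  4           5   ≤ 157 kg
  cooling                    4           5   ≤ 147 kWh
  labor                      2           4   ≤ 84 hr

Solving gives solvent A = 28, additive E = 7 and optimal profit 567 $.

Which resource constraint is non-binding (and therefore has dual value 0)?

feedstock

feedstock: 147/157 (slack 10)
cooling: 147/147 (binding)
labor: 84/84 (binding)
By complementary slackness, a constraint with positive slack has shadow price 0 → feedstock.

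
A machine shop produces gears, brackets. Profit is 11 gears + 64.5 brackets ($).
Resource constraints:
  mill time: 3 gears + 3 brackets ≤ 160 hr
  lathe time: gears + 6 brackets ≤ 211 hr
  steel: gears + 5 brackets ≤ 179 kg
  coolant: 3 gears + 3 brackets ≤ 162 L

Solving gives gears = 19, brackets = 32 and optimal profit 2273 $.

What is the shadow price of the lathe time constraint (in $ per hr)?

Binding: lathe time and steel. Non-binding: mill time (7 unused), coolant (9 unused).
By complementary slackness, y = 0 for the non-binding constraints.
The binding rows give the dual system: 1·y_lathe time + 1·y_steel = 11 and 6·y_lathe time + 5·y_steel = 64.5.
This yields shadow prices y_lathe time = 9.5, y_steel = 1.5.
Shadow price of lathe time = 9.5.

9.5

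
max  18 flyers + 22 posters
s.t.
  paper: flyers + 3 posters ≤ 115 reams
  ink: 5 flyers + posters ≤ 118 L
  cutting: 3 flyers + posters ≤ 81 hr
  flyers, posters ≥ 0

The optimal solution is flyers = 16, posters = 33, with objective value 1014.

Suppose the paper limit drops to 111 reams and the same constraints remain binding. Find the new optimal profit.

990

At the optimum: paper uses 115 of 115 (binding); ink uses 113 of 118 (slack = 5); cutting uses 81 of 81 (binding).
By complementary slackness, y = 0 for the non-binding constraint.
The binding rows give the dual system: 1·y_paper + 3·y_cutting = 18 and 3·y_paper + 1·y_cutting = 22.
This yields shadow prices y_paper = 6, y_cutting = 4.
Δz = y_paper·Δb = 6 × (-4) = -24, so new z* = 1014 − 24 = 990.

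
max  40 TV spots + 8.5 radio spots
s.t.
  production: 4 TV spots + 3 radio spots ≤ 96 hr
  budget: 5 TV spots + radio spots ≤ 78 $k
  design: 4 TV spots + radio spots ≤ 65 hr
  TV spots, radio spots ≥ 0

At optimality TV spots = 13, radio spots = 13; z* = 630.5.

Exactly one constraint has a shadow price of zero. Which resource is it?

production

production: 91/96 (slack 5)
budget: 78/78 (binding)
design: 65/65 (binding)
By complementary slackness, a constraint with positive slack has shadow price 0 → production.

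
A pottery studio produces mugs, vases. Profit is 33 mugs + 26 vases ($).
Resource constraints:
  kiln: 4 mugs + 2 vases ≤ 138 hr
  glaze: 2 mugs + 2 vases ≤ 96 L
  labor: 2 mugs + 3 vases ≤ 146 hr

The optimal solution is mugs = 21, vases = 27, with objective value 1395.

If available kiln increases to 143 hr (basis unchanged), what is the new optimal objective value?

1412.5

At the optimum: kiln uses 138 of 138 (binding); glaze uses 96 of 96 (binding); labor uses 123 of 146 (slack = 23).
Since labor is not tight, its dual is 0.
The binding rows give the dual system: 4·y_kiln + 2·y_glaze = 33 and 2·y_kiln + 2·y_glaze = 26.
Solving: y_kiln = 3.5, y_glaze = 9.5.
Δz = y_kiln·Δb = 3.5 × (5) = 17.5, so new z* = 1395 + 17.5 = 1412.5.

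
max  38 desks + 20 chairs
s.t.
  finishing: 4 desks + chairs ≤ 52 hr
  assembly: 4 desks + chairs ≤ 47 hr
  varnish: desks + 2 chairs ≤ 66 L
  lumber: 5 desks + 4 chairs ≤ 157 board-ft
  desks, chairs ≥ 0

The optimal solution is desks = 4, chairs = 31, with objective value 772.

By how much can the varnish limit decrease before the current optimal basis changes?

54.25

Binding constraints: assembly, varnish. The basis is B = [[4,1],[1,2]] with det 7.
Per unit decrease in varnish, x* moves by d = (0.1429, -0.5714).
The basis stays optimal until chairs reaches 0; allowable decrease = 54.25 L.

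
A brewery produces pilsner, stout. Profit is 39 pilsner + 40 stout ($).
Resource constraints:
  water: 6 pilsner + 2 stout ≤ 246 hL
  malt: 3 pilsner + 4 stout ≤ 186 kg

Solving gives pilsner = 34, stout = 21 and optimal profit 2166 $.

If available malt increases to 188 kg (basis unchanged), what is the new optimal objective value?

2184

At the optimum: water uses 246 of 246 (binding); malt uses 186 of 186 (binding).
The binding rows give the dual system: 6·y_water + 3·y_malt = 39 and 2·y_water + 4·y_malt = 40.
This yields shadow prices y_water = 2, y_malt = 9.
Δz = y_malt·Δb = 9 × (2) = 18, so new z* = 2166 + 18 = 2184.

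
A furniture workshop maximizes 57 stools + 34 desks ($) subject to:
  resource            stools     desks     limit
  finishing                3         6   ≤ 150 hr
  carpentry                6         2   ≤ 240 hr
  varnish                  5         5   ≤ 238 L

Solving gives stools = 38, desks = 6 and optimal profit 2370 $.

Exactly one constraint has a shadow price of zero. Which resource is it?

finishing: 150/150 (binding)
carpentry: 240/240 (binding)
varnish: 220/238 (slack 18)
By complementary slackness, a constraint with positive slack has shadow price 0 → varnish.

varnish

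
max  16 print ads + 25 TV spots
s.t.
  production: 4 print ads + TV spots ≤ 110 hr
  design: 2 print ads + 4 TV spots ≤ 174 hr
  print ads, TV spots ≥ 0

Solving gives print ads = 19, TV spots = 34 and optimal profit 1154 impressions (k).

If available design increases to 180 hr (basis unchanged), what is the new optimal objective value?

1190

At the optimum: production uses 110 of 110 (binding); design uses 174 of 174 (binding).
From A_Bᵀ y = c: 4·y_production + 2·y_design = 16; 1·y_production + 4·y_design = 25.
This yields shadow prices y_production = 1, y_design = 6.
Δz = y_design·Δb = 6 × (6) = 36, so new z* = 1154 + 36 = 1190.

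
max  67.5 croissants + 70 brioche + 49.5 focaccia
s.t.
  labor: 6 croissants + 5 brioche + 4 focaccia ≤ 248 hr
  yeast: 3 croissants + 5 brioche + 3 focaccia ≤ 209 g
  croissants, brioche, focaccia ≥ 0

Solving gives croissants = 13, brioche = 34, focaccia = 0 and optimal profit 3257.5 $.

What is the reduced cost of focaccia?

Check each constraint at x*: labor 248/248 (tight); yeast 209/209 (tight).
From A_Bᵀ y = c: 6·y_labor + 3·y_yeast = 67.5; 5·y_labor + 5·y_yeast = 70.
This yields shadow prices y_labor = 8.5, y_yeast = 5.5.
Reduced cost of focaccia: c₃ − yᵀa₃ = 49.5 − (8.5·4 + 5.5·3) = 49.5 − 50.5 = -1.

-1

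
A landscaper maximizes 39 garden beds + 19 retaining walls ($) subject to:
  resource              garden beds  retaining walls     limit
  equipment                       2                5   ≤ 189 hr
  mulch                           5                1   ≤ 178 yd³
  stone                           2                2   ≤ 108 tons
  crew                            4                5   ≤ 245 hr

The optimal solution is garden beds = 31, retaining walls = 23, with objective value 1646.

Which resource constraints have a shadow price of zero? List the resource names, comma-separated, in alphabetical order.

crew, equipment

equipment: 177/189 (slack 12)
mulch: 178/178 (binding)
stone: 108/108 (binding)
crew: 239/245 (slack 6)
By complementary slackness, a constraint with positive slack has shadow price 0 → crew, equipment.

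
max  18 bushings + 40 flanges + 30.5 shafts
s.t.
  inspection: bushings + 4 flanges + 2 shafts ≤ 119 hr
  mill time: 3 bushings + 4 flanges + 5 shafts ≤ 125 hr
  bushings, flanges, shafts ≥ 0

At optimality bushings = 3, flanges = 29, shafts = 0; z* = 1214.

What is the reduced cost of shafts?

At the optimum: inspection uses 119 of 119 (binding); mill time uses 125 of 125 (binding).
From A_Bᵀ y = c: 1·y_inspection + 3·y_mill time = 18; 4·y_inspection + 4·y_mill time = 40.
This yields shadow prices y_inspection = 6, y_mill time = 4.
Reduced cost of shafts: c₃ − yᵀa₃ = 30.5 − (6·2 + 4·5) = 30.5 − 32 = -1.5.

-1.5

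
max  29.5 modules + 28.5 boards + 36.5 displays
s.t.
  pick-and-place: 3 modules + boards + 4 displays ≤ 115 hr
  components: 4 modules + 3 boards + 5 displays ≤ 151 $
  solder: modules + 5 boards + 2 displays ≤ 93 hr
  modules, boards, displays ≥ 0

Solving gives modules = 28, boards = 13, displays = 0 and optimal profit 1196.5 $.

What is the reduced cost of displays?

-1.5

Check each constraint at x*: pick-and-place 97/115 (slack 18); components 151/151 (tight); solder 93/93 (tight).
By complementary slackness, y = 0 for the non-binding constraint.
From A_Bᵀ y = c: 4·y_components + 1·y_solder = 29.5; 3·y_components + 5·y_solder = 28.5.
→ y_components = 7 and y_solder = 1.5.
Reduced cost of displays: c₃ − yᵀa₃ = 36.5 − (7·5 + 1.5·2) = 36.5 − 38 = -1.5.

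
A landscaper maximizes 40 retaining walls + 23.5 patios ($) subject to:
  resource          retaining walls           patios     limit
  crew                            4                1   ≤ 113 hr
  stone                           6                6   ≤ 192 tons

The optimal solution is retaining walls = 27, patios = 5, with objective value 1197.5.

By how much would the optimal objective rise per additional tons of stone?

3

At the optimum: crew uses 113 of 113 (binding); stone uses 192 of 192 (binding).
Dual feasibility on the basic columns requires 4·y_crew + 6·y_stone = 40, 1·y_crew + 6·y_stone = 23.5.
→ y_crew = 5.5 and y_stone = 3.
Shadow price of stone = 3.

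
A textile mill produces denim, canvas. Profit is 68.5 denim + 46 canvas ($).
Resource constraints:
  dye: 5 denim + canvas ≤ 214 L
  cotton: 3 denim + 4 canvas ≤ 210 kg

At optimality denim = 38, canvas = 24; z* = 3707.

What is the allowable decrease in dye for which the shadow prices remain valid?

Binding constraints: dye, cotton. The basis is B = [[5,1],[3,4]] with det 17.
Per unit decrease in dye, x* moves by d = (-0.2353, 0.1765).
The basis stays optimal until denim reaches 0; allowable decrease = 161.5 L.

161.5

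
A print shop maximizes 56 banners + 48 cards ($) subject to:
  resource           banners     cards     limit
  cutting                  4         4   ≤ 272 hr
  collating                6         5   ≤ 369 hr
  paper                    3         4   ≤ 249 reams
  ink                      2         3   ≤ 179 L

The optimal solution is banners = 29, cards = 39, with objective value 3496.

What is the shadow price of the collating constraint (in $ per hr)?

At the optimum: cutting uses 272 of 272 (binding); collating uses 369 of 369 (binding); paper uses 243 of 249 (slack = 6); ink uses 175 of 179 (slack = 4).
Since paper, ink are not tight, their duals are 0.
From A_Bᵀ y = c: 4·y_cutting + 6·y_collating = 56; 4·y_cutting + 5·y_collating = 48.
This yields shadow prices y_cutting = 2, y_collating = 8.
Shadow price of collating = 8.

8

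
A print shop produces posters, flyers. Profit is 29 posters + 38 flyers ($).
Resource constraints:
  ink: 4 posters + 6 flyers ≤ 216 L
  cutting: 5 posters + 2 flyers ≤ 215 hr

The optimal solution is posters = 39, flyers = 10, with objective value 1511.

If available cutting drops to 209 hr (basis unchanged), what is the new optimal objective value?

1505

Both ink and cutting are binding at x*.
From A_Bᵀ y = c: 4·y_ink + 5·y_cutting = 29; 6·y_ink + 2·y_cutting = 38.
This yields shadow prices y_ink = 6, y_cutting = 1.
Δz = y_cutting·Δb = 1 × (-6) = -6, so new z* = 1511 − 6 = 1505.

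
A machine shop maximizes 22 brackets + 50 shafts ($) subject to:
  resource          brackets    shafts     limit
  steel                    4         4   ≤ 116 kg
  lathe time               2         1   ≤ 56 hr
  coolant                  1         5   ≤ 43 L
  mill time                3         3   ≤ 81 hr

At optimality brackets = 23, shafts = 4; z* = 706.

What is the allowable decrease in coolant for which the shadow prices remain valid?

16

Binding constraints: coolant, mill time. The basis is B = [[1,5],[3,3]] with det -12.
Per unit decrease in coolant, x* moves by d = (0.25, -0.25).
The basis stays optimal until shafts reaches 0; allowable decrease = 16 L.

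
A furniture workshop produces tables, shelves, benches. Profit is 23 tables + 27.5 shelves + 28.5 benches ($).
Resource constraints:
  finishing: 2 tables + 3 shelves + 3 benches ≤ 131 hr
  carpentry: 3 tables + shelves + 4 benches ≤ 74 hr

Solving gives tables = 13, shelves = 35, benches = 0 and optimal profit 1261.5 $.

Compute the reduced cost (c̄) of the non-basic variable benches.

-5

At the optimum: finishing uses 131 of 131 (binding); carpentry uses 74 of 74 (binding).
The binding rows give the dual system: 2·y_finishing + 3·y_carpentry = 23 and 3·y_finishing + 1·y_carpentry = 27.5.
This yields shadow prices y_finishing = 8.5, y_carpentry = 2.
Reduced cost of benches: c₃ − yᵀa₃ = 28.5 − (8.5·3 + 2·4) = 28.5 − 33.5 = -5.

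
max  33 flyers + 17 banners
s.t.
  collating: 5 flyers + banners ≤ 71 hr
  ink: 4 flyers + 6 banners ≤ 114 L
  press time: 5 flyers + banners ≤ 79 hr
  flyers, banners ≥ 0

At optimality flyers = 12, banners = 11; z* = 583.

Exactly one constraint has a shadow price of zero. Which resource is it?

collating: 71/71 (binding)
ink: 114/114 (binding)
press time: 71/79 (slack 8)
By complementary slackness, a constraint with positive slack has shadow price 0 → press time.

press time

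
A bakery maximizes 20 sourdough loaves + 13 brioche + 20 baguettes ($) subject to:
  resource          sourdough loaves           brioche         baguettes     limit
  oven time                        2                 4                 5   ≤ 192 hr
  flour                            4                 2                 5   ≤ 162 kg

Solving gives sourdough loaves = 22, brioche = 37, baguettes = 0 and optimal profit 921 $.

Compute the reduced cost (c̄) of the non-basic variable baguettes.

Both oven time and flour are binding at x*.
From A_Bᵀ y = c: 2·y_oven time + 4·y_flour = 20; 4·y_oven time + 2·y_flour = 13.
Solving: y_oven time = 1, y_flour = 4.5.
Reduced cost of baguettes: c₃ − yᵀa₃ = 20 − (1·5 + 4.5·5) = 20 − 27.5 = -7.5.

-7.5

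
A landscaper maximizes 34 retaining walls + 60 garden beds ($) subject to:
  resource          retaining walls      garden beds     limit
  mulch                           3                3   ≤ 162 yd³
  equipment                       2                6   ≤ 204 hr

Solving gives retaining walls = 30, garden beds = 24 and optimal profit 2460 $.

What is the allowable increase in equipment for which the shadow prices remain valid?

120

Binding constraints: mulch, equipment. The basis is B = [[3,3],[2,6]] with det 12.
Per unit increase in equipment, x* moves by d = (-0.25, 0.25).
The basis stays optimal until retaining walls reaches 0; allowable increase = 120 hr.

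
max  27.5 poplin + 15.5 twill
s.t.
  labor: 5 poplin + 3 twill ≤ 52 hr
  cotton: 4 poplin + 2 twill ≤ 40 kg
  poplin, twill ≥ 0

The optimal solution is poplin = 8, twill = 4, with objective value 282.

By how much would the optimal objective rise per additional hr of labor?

At the optimum: labor uses 52 of 52 (binding); cotton uses 40 of 40 (binding).
Dual feasibility on the basic columns requires 5·y_labor + 4·y_cotton = 27.5, 3·y_labor + 2·y_cotton = 15.5.
→ y_labor = 3.5 and y_cotton = 2.5.
Shadow price of labor = 3.5.

3.5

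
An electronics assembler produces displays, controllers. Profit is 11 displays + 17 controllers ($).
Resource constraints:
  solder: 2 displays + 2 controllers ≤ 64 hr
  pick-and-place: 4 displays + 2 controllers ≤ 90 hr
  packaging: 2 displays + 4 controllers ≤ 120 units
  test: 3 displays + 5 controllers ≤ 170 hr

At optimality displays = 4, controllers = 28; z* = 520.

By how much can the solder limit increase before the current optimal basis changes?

6

Binding constraints: solder, packaging. The basis is B = [[2,2],[2,4]] with det 4.
Per unit increase in solder, x* moves by d = (1, -0.5).
The basis stays optimal until pick-and-place becomes binding; allowable increase = 6 hr.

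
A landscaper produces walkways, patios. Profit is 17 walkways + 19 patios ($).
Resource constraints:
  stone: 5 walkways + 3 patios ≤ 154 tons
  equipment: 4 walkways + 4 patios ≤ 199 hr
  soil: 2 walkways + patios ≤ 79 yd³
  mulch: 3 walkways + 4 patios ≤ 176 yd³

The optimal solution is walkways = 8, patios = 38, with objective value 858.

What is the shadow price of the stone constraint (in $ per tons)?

1

Binding: stone and mulch. Non-binding: equipment (15 unused), soil (25 unused).
Slack constraints have shadow price 0 (complementary slackness).
The binding rows give the dual system: 5·y_stone + 3·y_mulch = 17 and 3·y_stone + 4·y_mulch = 19.
→ y_stone = 1 and y_mulch = 4.
Shadow price of stone = 1.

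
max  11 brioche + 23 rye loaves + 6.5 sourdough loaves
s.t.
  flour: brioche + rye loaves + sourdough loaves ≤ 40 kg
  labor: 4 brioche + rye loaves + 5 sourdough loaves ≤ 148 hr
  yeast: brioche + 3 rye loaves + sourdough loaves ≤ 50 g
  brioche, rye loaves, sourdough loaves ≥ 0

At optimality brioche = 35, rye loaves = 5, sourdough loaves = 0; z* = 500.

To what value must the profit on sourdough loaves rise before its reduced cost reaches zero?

11

At the optimum: flour uses 40 of 40 (binding); labor uses 145 of 148 (slack = 3); yeast uses 50 of 50 (binding).
Slack constraints have shadow price 0 (complementary slackness).
The binding rows give the dual system: 1·y_flour + 1·y_yeast = 11 and 1·y_flour + 3·y_yeast = 23.
Solving: y_flour = 5, y_yeast = 6.
sourdough loaves enters the basis when its profit ≥ yᵀa₃ = 5·1 + 6·1 = 11.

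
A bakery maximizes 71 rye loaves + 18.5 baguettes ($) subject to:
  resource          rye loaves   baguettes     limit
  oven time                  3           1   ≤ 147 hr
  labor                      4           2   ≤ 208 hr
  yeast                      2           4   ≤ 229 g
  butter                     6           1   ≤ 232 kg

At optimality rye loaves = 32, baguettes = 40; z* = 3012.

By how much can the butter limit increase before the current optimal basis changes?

Binding constraints: labor, butter. The basis is B = [[4,2],[6,1]] with det -8.
Per unit increase in butter, x* moves by d = (0.25, -0.5).
The basis stays optimal until oven time becomes binding; allowable increase = 44 kg.

44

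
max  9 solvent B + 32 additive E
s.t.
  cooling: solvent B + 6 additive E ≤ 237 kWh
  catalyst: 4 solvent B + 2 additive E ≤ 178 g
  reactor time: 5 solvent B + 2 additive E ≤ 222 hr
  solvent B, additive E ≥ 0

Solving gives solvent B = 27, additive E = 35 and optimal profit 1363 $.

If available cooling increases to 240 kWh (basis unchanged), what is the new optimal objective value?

1378

Check each constraint at x*: cooling 237/237 (tight); catalyst 178/178 (tight); reactor time 205/222 (slack 17).
By complementary slackness, y = 0 for the non-binding constraint.
Dual feasibility on the basic columns requires 1·y_cooling + 4·y_catalyst = 9, 6·y_cooling + 2·y_catalyst = 32.
Solving: y_cooling = 5, y_catalyst = 1.
Δz = y_cooling·Δb = 5 × (3) = 15, so new z* = 1363 + 15 = 1378.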